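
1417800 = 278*5100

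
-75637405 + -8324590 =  - 83961995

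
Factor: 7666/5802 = 3^( - 1 )*967^( - 1 ) * 3833^1 = 3833/2901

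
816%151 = 61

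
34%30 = 4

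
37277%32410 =4867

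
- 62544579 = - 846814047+784269468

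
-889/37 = -889/37 = - 24.03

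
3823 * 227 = 867821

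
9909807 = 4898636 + 5011171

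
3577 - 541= 3036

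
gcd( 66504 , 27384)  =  3912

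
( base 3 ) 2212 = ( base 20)3H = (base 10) 77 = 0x4d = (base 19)41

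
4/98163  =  4/98163 = 0.00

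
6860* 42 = 288120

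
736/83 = 8 + 72/83 = 8.87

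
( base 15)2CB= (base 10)641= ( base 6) 2545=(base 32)K1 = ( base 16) 281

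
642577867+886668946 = 1529246813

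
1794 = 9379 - 7585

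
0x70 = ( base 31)3J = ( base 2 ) 1110000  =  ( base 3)11011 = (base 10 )112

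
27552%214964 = 27552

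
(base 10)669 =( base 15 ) 2e9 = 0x29D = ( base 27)OL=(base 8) 1235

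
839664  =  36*23324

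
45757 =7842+37915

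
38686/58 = 667 = 667.00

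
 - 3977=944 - 4921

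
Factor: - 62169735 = - 3^1*5^1*41^1 * 101089^1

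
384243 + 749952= 1134195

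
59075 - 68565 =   -  9490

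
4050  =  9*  450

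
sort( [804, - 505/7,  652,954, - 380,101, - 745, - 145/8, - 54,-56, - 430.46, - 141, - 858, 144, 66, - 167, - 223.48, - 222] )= [ - 858, - 745, - 430.46, -380, - 223.48, - 222, -167, - 141, - 505/7, - 56, - 54,-145/8,66, 101 , 144, 652,804, 954] 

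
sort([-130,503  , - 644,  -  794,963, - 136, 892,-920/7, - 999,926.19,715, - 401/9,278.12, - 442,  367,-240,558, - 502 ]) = [ -999, - 794,-644, - 502,-442,-240, - 136, - 920/7, - 130, - 401/9, 278.12,367,503,558, 715,  892,926.19,963]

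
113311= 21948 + 91363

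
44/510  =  22/255 =0.09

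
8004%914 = 692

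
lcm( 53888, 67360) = 269440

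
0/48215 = 0= 0.00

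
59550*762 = 45377100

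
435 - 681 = -246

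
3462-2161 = 1301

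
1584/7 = 226 + 2/7 =226.29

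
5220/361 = 5220/361 = 14.46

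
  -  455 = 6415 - 6870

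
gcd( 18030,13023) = 3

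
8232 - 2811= 5421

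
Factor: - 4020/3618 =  - 10/9 = - 2^1*3^(  -  2 )*5^1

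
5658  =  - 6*( - 943 ) 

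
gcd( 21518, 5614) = 14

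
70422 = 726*97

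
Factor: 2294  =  2^1*31^1*37^1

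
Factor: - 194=-2^1*97^1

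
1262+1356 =2618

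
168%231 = 168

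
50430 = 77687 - 27257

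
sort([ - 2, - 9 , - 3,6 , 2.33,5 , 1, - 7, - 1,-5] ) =[ - 9,-7, - 5,-3,-2, - 1,1,2.33,5, 6] 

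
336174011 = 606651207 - 270477196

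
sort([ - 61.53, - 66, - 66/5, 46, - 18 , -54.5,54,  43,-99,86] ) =[ - 99, - 66 ,  -  61.53, - 54.5,-18, - 66/5, 43, 46,54, 86]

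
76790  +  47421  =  124211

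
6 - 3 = 3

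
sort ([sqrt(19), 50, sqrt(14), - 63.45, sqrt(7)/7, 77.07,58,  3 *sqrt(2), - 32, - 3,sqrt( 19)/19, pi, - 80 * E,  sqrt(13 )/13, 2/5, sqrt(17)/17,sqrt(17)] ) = [ - 80*E, - 63.45, - 32, - 3, sqrt( 19)/19, sqrt (17)/17,sqrt( 13)/13, sqrt( 7 ) /7, 2/5,  pi,sqrt( 14), sqrt(17 ),3*sqrt (2),sqrt(19), 50, 58,77.07] 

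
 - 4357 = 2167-6524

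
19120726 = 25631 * 746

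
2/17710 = 1/8855 = 0.00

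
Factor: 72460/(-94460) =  - 3623/4723= - 3623^1*4723^(  -  1 )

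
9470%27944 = 9470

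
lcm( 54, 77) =4158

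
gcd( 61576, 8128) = 8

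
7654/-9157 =-7654/9157 = - 0.84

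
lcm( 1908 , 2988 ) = 158364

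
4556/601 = 4556/601 = 7.58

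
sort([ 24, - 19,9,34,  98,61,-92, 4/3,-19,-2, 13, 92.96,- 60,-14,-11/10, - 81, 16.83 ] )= [ - 92, - 81,-60, - 19,-19, - 14 , - 2 , - 11/10,4/3,  9,13, 16.83, 24,34, 61,92.96 , 98]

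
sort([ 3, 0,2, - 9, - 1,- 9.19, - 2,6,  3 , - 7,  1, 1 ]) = [ - 9.19,-9 , - 7, - 2, - 1,0, 1,1,2,3, 3, 6 ]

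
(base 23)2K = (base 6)150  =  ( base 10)66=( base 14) 4a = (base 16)42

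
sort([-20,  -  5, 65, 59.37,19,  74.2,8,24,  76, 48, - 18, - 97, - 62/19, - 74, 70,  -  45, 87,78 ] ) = [-97,-74 , - 45, - 20  , - 18, - 5, - 62/19, 8,19 , 24, 48, 59.37,65, 70,  74.2, 76,78 , 87] 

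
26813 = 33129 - 6316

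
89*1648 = 146672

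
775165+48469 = 823634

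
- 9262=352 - 9614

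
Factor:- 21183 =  - 3^1*23^1*307^1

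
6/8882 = 3/4441 = 0.00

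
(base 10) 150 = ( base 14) AA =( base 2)10010110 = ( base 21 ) 73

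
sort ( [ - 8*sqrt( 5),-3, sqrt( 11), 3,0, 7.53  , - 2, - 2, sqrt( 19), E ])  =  [  -  8*sqrt( 5), -3, - 2, - 2, 0, E, 3,  sqrt(11 ), sqrt( 19), 7.53] 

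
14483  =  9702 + 4781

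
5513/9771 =5513/9771 = 0.56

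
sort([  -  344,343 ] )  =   [- 344,  343 ]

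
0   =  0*569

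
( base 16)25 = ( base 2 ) 100101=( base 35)12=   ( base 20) 1H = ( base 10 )37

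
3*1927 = 5781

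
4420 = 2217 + 2203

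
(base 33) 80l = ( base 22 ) i0l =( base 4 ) 2020131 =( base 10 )8733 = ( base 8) 21035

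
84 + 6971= 7055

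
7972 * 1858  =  14811976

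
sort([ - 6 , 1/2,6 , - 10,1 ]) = [ - 10, - 6, 1/2,1,6] 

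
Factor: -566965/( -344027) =5^1 * 7^1 * 29^( -1 )*97^1 * 167^1 * 11863^( - 1) 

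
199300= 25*7972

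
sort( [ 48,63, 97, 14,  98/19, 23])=[ 98/19,14, 23, 48, 63,97 ]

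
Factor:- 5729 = -17^1 * 337^1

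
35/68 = 35/68 = 0.51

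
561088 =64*8767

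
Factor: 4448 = 2^5*139^1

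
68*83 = 5644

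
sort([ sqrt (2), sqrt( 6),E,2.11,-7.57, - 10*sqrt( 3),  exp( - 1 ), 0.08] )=[ - 10 *sqrt( 3), - 7.57,0.08,exp( - 1),sqrt( 2 ), 2.11,sqrt(6 ),E ]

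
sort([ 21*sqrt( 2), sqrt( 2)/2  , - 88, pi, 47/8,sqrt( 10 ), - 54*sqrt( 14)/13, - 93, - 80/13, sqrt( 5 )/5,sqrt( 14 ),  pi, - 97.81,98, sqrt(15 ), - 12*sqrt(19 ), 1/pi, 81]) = [ - 97.81,-93, -88, - 12*sqrt( 19),-54*sqrt( 14)/13, - 80/13, 1/pi, sqrt(5 )/5,sqrt( 2 ) /2, pi, pi,  sqrt( 10 ),sqrt(14 ), sqrt( 15),47/8,21*sqrt(2 ),  81, 98]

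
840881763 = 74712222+766169541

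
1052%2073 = 1052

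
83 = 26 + 57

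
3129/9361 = 3129/9361 = 0.33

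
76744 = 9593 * 8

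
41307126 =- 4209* ( - 9814)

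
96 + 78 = 174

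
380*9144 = 3474720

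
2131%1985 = 146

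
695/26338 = 695/26338 = 0.03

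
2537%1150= 237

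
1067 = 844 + 223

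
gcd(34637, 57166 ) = 1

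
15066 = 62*243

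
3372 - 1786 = 1586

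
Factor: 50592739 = 179^2*1579^1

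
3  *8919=26757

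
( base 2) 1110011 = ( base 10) 115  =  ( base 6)311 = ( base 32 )3j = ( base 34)3d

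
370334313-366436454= 3897859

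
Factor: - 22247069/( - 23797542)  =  2^( -1)*3^(-1)*13^1*71^1*1031^(-1)*3847^(-1)  *  24103^1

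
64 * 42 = 2688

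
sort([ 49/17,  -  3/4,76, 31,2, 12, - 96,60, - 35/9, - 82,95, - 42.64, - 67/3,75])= [ -96,  -  82, - 42.64 ,- 67/3, - 35/9,-3/4 , 2,49/17,12,31,60,75,76,95 ] 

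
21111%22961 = 21111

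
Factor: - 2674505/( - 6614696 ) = 2^(- 3)*5^1*11^( - 1 ) * 167^1*3203^1*75167^ ( - 1 ) 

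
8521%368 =57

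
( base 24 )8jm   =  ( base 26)7dg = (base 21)BB4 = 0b1001111011110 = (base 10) 5086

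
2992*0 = 0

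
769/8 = 96 + 1/8 = 96.12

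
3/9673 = 3/9673 = 0.00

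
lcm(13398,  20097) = 40194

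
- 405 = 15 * ( - 27)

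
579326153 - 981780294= - 402454141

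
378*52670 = 19909260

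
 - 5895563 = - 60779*97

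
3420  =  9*380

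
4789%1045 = 609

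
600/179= 3 + 63/179 = 3.35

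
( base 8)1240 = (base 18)216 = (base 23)165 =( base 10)672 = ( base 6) 3040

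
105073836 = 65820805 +39253031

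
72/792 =1/11 = 0.09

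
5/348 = 5/348 = 0.01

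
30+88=118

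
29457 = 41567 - 12110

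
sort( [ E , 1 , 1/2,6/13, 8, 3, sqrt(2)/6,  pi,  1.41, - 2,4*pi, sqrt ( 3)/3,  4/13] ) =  [ - 2, sqrt(2 )/6, 4/13,6/13,1/2,  sqrt(3)/3, 1 , 1.41,E,3,pi,8,4*pi]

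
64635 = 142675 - 78040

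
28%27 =1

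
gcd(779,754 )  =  1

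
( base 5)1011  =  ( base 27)4n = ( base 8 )203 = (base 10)131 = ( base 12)AB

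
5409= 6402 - 993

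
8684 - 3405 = 5279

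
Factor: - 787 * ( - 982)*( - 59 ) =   -  45597206 = - 2^1*59^1*491^1  *787^1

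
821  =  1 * 821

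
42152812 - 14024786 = 28128026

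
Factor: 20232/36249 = 2^3*3^1*43^( -1 ) = 24/43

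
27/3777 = 9/1259 = 0.01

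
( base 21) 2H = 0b111011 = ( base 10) 59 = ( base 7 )113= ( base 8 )73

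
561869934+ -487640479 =74229455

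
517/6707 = 517/6707 = 0.08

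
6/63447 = 2/21149 = 0.00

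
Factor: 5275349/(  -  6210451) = -13^( - 1 )*23^1 *37^1*6199^1  *477727^ ( - 1 )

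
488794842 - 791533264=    - 302738422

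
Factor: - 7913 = -41^1*193^1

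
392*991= 388472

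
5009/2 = 2504 + 1/2 = 2504.50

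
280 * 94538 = 26470640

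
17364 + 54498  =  71862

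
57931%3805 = 856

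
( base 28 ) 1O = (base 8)64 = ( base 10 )52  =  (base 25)22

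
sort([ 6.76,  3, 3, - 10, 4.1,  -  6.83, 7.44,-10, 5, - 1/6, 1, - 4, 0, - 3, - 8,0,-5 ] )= [ - 10, - 10, - 8 , - 6.83, - 5,-4 , - 3, - 1/6, 0, 0, 1, 3, 3, 4.1,5, 6.76, 7.44 ]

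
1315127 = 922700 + 392427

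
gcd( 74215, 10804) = 1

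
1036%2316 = 1036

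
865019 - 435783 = 429236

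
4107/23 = 4107/23 =178.57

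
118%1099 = 118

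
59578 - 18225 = 41353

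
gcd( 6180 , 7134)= 6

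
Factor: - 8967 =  - 3^1 * 7^2*61^1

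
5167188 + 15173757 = 20340945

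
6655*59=392645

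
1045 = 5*209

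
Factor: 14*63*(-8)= - 7056 = - 2^4*3^2*7^2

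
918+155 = 1073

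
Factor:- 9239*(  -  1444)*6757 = 2^2*19^2*29^1*233^1*9239^1 = 90145920812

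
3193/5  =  638  +  3/5 = 638.60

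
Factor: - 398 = -2^1*199^1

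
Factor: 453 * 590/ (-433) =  - 2^1*3^1*5^1*59^1*151^1*433^ (  -  1 )= - 267270/433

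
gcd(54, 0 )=54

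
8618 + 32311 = 40929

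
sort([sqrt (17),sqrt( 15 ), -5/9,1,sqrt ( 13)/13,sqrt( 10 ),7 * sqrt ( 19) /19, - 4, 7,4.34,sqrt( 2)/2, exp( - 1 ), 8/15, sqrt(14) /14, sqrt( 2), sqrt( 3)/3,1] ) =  [ - 4, - 5/9,sqrt (14 )/14,sqrt( 13 )/13, exp( -1),8/15,sqrt(3 )/3,sqrt(2)/2,1, 1, sqrt (2 ),7*sqrt(19)/19, sqrt ( 10),sqrt ( 15 ),sqrt(17),4.34,7]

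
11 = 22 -11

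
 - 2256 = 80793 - 83049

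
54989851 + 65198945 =120188796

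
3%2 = 1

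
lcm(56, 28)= 56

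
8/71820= 2/17955 = 0.00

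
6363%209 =93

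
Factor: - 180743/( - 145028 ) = 2^ (-2 ) * 13^( - 1 )*61^1 * 2789^(-1)*2963^1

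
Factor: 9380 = 2^2 * 5^1 * 7^1*67^1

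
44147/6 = 44147/6 = 7357.83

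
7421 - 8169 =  - 748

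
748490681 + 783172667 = 1531663348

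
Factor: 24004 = 2^2*17^1*353^1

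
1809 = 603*3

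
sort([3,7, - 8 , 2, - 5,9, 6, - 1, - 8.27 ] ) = [ - 8.27, - 8, - 5, - 1,2, 3,6,7,9 ]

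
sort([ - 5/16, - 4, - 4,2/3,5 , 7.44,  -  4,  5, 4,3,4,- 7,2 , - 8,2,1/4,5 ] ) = [-8, - 7, - 4, -4 , - 4, -5/16,1/4,2/3,2, 2,3, 4,4 , 5, 5, 5,7.44] 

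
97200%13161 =5073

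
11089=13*853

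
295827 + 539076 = 834903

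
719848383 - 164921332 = 554927051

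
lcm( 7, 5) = 35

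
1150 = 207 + 943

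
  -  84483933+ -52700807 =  - 137184740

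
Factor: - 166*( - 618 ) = 102588 = 2^2*3^1*83^1*103^1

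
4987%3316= 1671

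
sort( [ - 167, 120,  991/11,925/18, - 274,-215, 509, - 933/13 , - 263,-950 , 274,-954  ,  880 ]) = [ - 954, - 950,-274 , - 263, - 215, - 167, - 933/13,925/18,991/11,120,274, 509, 880 ]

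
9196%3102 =2992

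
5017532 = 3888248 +1129284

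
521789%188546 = 144697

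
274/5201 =274/5201 = 0.05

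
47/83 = 47/83 = 0.57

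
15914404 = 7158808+8755596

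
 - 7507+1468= - 6039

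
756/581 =108/83 = 1.30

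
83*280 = 23240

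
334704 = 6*55784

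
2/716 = 1/358 = 0.00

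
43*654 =28122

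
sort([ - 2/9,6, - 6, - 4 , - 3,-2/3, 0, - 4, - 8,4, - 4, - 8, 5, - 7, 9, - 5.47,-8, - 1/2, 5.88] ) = [  -  8, - 8, - 8, - 7, - 6, - 5.47, - 4, - 4, - 4,-3, - 2/3, - 1/2, - 2/9, 0, 4, 5,5.88, 6, 9]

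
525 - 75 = 450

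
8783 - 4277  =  4506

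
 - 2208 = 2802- 5010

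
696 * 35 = 24360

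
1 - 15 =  - 14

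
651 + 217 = 868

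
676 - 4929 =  - 4253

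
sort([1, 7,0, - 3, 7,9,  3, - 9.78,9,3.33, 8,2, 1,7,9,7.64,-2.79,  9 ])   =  [ - 9.78, - 3,-2.79, 0, 1,1,2, 3, 3.33,  7,7, 7, 7.64,  8, 9, 9,  9,9] 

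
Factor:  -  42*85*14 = - 2^2 * 3^1*5^1 *7^2*17^1 = - 49980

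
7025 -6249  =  776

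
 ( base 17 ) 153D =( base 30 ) 742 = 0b1100100010110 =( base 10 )6422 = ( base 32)68m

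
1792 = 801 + 991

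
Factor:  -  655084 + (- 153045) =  - 7^1*17^1*6791^1=- 808129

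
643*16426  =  10561918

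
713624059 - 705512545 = 8111514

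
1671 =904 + 767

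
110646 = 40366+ 70280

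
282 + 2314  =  2596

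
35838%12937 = 9964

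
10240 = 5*2048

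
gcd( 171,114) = 57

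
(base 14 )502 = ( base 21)24g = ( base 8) 1726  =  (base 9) 1311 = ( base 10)982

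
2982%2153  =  829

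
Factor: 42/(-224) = - 3/16 = -2^( - 4)*3^1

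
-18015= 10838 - 28853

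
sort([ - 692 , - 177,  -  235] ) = [- 692, - 235, - 177]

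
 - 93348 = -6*15558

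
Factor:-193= - 193^1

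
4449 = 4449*1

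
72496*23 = 1667408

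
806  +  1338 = 2144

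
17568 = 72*244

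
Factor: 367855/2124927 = 3^(-3)*5^1 *7^(  -  1)*11243^( - 1)*73571^1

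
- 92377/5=-92377/5 = - 18475.40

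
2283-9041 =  - 6758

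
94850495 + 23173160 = 118023655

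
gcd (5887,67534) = 1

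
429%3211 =429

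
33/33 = 1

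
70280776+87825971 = 158106747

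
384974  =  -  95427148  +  95812122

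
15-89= - 74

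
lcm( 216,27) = 216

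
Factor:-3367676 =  - 2^2*13^1*64763^1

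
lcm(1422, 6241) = 112338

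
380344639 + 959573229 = 1339917868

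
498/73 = 6 + 60/73= 6.82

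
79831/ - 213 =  - 79831/213 = - 374.79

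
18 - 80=-62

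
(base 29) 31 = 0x58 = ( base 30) 2s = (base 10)88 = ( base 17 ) 53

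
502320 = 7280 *69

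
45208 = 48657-3449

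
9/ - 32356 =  - 1  +  32347/32356=- 0.00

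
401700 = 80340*5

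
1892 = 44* 43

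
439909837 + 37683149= 477592986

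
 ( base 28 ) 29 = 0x41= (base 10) 65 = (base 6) 145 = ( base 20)35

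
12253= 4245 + 8008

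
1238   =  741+497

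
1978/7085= 1978/7085 =0.28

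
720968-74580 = 646388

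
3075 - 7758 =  -4683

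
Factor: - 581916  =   - 2^2*3^1*71^1*683^1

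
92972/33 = 2817+1/3 = 2817.33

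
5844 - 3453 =2391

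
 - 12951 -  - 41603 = 28652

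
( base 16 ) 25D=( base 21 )17H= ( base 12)425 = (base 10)605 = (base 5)4410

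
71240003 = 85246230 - 14006227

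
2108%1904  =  204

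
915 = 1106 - 191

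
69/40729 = 69/40729 = 0.00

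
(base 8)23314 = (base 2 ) 10011011001100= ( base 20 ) 14gc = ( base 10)9932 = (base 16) 26CC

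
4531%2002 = 527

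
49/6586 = 49/6586 =0.01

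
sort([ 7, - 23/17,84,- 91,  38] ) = [ - 91, - 23/17,  7 , 38, 84]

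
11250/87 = 129 + 9/29 = 129.31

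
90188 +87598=177786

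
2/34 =1/17  =  0.06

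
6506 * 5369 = 34930714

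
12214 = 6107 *2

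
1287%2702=1287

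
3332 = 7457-4125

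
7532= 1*7532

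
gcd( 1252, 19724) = 4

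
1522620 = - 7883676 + 9406296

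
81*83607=6772167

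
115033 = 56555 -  - 58478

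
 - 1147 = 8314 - 9461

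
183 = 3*61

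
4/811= 4/811 = 0.00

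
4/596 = 1/149 = 0.01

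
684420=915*748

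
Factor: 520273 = 13^1*31^1*1291^1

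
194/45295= 194/45295 = 0.00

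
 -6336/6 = -1056 = -  1056.00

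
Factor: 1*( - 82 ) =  - 82 = - 2^1*41^1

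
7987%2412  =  751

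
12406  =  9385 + 3021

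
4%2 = 0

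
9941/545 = 18  +  131/545 = 18.24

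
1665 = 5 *333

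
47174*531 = 25049394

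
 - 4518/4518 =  - 1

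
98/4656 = 49/2328  =  0.02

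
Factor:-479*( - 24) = 11496 = 2^3*3^1*479^1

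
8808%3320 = 2168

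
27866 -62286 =  -  34420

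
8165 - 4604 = 3561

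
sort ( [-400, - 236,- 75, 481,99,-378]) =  [ - 400, - 378, - 236,-75,99,481]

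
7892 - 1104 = 6788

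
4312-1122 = 3190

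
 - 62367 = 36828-99195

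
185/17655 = 37/3531 = 0.01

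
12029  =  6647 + 5382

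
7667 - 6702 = 965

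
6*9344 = 56064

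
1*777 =777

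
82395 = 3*27465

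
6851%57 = 11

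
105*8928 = 937440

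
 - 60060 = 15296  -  75356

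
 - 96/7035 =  - 1 + 2313/2345 = -  0.01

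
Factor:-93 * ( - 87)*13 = 3^2*13^1*29^1* 31^1= 105183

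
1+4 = 5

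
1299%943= 356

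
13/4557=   13/4557 = 0.00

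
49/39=49/39 = 1.26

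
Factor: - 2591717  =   - 2591717^1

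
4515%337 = 134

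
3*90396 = 271188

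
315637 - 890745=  - 575108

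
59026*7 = 413182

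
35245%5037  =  5023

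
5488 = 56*98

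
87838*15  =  1317570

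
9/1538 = 9/1538  =  0.01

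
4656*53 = 246768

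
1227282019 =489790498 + 737491521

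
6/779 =6/779 =0.01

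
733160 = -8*(  -  91645)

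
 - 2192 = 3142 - 5334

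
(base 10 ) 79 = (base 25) 34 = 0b1001111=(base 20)3j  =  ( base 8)117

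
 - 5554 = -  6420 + 866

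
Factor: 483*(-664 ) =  - 2^3*3^1*7^1*23^1*83^1 = -320712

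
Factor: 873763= 11^1*79433^1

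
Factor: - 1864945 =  - 5^1*19^1 * 67^1 * 293^1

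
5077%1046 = 893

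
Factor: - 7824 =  - 2^4*3^1 *163^1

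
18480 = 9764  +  8716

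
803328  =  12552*64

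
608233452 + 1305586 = 609539038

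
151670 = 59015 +92655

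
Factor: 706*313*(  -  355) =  - 2^1*5^1*71^1 *313^1*353^1 = - 78447190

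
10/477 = 10/477 = 0.02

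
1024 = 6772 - 5748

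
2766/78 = 35 + 6/13 = 35.46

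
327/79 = 4 + 11/79= 4.14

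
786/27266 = 393/13633 = 0.03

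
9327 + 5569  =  14896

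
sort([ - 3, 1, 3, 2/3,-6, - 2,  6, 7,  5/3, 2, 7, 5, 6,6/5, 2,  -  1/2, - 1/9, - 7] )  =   [ - 7,-6,  -  3, - 2, - 1/2, - 1/9,2/3, 1, 6/5, 5/3,2, 2,3, 5,6, 6,7,  7]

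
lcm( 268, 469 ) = 1876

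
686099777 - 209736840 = 476362937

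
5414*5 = 27070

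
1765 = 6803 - 5038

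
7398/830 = 3699/415 = 8.91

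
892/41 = 892/41 = 21.76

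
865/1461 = 865/1461=0.59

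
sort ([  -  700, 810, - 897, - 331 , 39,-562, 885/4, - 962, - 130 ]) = [ -962, - 897, - 700, - 562, - 331,-130,  39, 885/4, 810 ] 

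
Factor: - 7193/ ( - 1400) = 2^( - 3)*5^( - 2)*7^(-1)*7193^1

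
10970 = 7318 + 3652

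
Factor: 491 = 491^1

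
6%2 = 0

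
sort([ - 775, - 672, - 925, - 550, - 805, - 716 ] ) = [ - 925, - 805,-775, - 716, - 672, - 550]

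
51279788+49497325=100777113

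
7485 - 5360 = 2125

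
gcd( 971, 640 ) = 1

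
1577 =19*83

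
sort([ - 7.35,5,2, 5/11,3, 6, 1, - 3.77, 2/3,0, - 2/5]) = [-7.35, - 3.77, - 2/5, 0, 5/11,2/3,1, 2,3 , 5, 6 ] 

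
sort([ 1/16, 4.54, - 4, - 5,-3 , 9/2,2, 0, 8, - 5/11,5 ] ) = [ - 5, - 4, - 3 , - 5/11, 0,1/16, 2, 9/2, 4.54,5,8 ] 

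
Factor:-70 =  - 2^1 * 5^1*7^1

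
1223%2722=1223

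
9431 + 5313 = 14744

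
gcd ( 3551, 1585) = 1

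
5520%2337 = 846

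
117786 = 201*586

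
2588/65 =39+53/65 = 39.82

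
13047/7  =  13047/7 = 1863.86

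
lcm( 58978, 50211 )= 3715614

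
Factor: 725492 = 2^2*17^1*47^1*227^1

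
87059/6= 87059/6=14509.83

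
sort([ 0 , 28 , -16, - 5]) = [ - 16, - 5 , 0,  28]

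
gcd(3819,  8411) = 1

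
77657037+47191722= 124848759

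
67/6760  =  67/6760 = 0.01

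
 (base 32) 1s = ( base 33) 1R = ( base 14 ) 44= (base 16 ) 3C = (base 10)60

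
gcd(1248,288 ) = 96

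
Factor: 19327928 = 2^3*59^1*40949^1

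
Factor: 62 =2^1*31^1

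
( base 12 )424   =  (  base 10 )604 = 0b1001011100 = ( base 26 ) n6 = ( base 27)ma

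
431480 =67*6440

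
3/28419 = 1/9473 = 0.00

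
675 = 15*45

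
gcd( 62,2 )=2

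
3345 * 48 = 160560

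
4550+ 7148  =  11698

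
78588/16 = 4911 + 3/4 =4911.75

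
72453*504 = 36516312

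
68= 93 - 25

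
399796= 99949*4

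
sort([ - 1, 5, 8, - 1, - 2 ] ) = [ - 2, - 1, - 1,5, 8] 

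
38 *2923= 111074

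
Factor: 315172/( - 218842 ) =-2^1*11^1 * 29^1*443^( - 1) = - 638/443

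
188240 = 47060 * 4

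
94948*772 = 73299856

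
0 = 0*574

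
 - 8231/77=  - 8231/77= - 106.90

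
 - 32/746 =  - 1+357/373 = -0.04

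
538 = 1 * 538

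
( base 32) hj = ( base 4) 20303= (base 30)in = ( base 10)563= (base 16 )233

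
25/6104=25/6104=0.00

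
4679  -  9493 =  - 4814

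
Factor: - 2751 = -3^1* 7^1*131^1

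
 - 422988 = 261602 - 684590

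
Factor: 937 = 937^1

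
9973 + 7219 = 17192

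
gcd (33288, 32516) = 4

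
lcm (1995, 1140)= 7980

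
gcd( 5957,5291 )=37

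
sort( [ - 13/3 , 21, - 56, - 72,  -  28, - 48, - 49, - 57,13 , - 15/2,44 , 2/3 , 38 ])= [-72, - 57, - 56, - 49 , - 48,-28, - 15/2 , - 13/3,2/3 , 13, 21, 38, 44 ] 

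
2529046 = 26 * 97271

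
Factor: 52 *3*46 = 7176 = 2^3*3^1*13^1*23^1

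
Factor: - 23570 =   -  2^1*5^1*2357^1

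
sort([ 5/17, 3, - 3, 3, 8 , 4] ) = [ - 3, 5/17, 3,  3,4,  8]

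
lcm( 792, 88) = 792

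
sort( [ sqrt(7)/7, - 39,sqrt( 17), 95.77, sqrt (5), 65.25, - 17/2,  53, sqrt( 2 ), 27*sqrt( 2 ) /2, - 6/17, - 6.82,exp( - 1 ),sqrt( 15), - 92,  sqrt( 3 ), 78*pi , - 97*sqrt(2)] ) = [ - 97*sqrt(2), - 92, - 39,  -  17/2,-6.82, - 6/17,exp(- 1), sqrt( 7 ) /7, sqrt(2),sqrt( 3), sqrt( 5 ), sqrt( 15 ), sqrt(17), 27 * sqrt (2)/2,53,65.25, 95.77, 78*pi ]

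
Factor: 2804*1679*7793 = 36688789388 = 2^2*23^1*73^1*701^1*7793^1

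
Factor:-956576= -2^5*167^1*179^1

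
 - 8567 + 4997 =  - 3570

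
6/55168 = 3/27584  =  0.00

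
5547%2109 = 1329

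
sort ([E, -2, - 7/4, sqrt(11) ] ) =[-2, - 7/4,E,sqrt(11) ] 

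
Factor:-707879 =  - 137^1*5167^1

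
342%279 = 63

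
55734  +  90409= 146143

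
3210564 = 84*38221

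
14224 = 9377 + 4847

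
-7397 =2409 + -9806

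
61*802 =48922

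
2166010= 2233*970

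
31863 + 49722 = 81585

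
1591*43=68413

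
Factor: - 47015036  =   -2^2*23^1*511033^1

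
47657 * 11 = 524227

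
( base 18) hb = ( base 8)475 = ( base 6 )1245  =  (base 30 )ah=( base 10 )317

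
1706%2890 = 1706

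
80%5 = 0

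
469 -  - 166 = 635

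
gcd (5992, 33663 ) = 7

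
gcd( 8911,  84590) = 1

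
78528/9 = 26176/3  =  8725.33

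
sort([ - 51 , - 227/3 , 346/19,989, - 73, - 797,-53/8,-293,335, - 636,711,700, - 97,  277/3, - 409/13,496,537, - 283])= [-797,-636 , - 293, - 283, - 97, - 227/3, - 73,- 51, - 409/13, - 53/8,346/19, 277/3,335,496,537,700,711,989 ] 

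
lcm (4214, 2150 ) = 105350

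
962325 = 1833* 525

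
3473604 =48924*71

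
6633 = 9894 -3261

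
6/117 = 2/39 = 0.05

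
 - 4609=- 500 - 4109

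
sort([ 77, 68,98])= [68,77,98]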